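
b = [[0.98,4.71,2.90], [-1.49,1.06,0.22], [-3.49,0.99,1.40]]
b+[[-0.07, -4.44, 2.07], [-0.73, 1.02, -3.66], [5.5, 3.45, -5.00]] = [[0.91, 0.27, 4.97], [-2.22, 2.08, -3.44], [2.01, 4.44, -3.60]]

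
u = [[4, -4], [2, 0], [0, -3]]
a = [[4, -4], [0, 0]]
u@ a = [[16, -16], [8, -8], [0, 0]]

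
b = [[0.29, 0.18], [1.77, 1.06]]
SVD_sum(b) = [[0.29, 0.18], [1.77, 1.06]] + [[-0.00, 0.00],[0.0, -0.0]]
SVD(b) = [[-0.16, -0.99],[-0.99, 0.16]] @ diag([2.091165061562248, 0.005355866070004469]) @ [[-0.86, -0.51], [0.51, -0.86]]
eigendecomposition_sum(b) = [[-0.01,0.0], [0.01,-0.00]] + [[0.3, 0.18], [1.76, 1.06]]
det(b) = -0.01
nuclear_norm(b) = 2.10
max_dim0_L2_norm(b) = 1.79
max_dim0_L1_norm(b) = 2.06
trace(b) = 1.35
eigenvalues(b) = [-0.01, 1.36]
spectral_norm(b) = 2.09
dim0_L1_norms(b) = [2.06, 1.24]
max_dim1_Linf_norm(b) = 1.77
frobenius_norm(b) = 2.09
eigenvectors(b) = [[-0.52,-0.17], [0.86,-0.99]]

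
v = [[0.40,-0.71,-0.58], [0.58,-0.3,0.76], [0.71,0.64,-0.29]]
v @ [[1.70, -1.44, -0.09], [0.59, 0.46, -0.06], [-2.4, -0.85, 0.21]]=[[1.65, -0.41, -0.12], [-1.01, -1.62, 0.13], [2.28, -0.48, -0.16]]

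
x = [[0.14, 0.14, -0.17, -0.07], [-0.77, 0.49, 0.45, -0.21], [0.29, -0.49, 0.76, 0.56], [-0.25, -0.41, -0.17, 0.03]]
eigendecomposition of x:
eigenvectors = [[(-0.23-0.12j), (-0.23+0.12j), (0.18-0.02j), (0.18+0.02j)], [(0.32-0.09j), 0.32+0.09j, (-0.09+0.62j), -0.09-0.62j], [-0.32-0.05j, (-0.32+0.05j), -0.70+0.00j, (-0.7-0j)], [0.84+0.00j, 0.84-0.00j, -0.10-0.27j, -0.10+0.27j]]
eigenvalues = [(0.01+0.09j), (0.01-0.09j), (0.7+0.66j), (0.7-0.66j)]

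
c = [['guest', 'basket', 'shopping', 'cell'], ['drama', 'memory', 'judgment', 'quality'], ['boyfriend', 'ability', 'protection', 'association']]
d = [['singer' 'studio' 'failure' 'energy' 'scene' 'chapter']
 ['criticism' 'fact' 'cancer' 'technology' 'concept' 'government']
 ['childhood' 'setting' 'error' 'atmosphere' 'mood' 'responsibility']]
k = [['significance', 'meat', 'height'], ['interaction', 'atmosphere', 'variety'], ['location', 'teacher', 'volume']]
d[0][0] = 'singer'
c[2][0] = 'boyfriend'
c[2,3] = 'association'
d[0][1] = 'studio'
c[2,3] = 'association'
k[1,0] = 'interaction'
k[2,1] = 'teacher'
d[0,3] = 'energy'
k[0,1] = 'meat'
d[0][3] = 'energy'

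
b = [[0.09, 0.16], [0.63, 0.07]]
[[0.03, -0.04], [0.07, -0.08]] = b @ [[0.09, -0.11], [0.13, -0.16]]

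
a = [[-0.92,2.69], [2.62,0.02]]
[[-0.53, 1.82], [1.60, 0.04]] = a@[[0.61, 0.01], [0.01, 0.68]]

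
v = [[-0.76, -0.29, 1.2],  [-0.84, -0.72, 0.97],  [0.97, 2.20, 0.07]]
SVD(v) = [[-0.35, -0.69, 0.63], [-0.47, -0.45, -0.76], [0.81, -0.56, -0.17]] @ diag([2.7756631294432, 1.5323476831854035, 0.002183961058509326]) @ [[0.52, 0.80, -0.30],[0.23, -0.47, -0.85],[0.82, -0.38, 0.43]]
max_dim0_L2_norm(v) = 2.33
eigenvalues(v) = [-2.6, 0.0, 1.19]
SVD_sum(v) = [[-0.51, -0.79, 0.29], [-0.68, -1.04, 0.39], [1.17, 1.80, -0.67]] + [[-0.25, 0.5, 0.91],  [-0.16, 0.32, 0.58],  [-0.20, 0.4, 0.74]] + [[0.0, -0.00, 0.00], [-0.0, 0.00, -0.00], [-0.00, 0.0, -0.0]]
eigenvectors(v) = [[-0.51, -0.82, 0.49], [-0.56, 0.37, 0.21], [0.65, -0.43, 0.85]]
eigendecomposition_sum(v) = [[-0.76, -0.90, 0.67], [-0.84, -0.99, 0.74], [0.97, 1.14, -0.85]] + [[0.0, -0.00, -0.00], [-0.0, 0.00, 0.00], [0.0, -0.00, -0.00]] + [[0.00, 0.61, 0.53], [0.00, 0.27, 0.23], [0.00, 1.06, 0.92]]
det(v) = -0.01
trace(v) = -1.41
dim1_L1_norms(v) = [2.25, 2.53, 3.24]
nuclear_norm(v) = 4.31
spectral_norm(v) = 2.78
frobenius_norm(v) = 3.17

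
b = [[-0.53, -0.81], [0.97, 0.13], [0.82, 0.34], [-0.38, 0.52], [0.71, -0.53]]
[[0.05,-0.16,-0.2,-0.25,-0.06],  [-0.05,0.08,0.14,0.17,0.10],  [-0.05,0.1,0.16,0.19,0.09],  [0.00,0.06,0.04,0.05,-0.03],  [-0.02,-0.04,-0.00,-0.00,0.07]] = b @ [[-0.05, 0.06, 0.12, 0.15, 0.10], [-0.03, 0.16, 0.17, 0.21, 0.01]]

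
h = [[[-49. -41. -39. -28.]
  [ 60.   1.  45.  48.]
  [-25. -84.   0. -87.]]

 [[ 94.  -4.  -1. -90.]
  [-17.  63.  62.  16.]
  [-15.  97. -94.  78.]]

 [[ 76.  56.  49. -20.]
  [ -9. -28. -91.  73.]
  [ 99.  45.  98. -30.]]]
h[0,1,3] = 48.0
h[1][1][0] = -17.0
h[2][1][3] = 73.0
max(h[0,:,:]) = 60.0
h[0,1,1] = 1.0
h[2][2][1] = 45.0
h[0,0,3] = -28.0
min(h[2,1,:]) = -91.0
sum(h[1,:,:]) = 189.0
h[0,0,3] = -28.0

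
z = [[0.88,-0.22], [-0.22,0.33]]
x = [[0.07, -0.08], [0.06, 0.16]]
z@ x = [[0.05,-0.11], [0.0,0.07]]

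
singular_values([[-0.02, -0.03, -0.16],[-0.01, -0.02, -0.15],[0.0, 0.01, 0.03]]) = [0.23, 0.01, 0.01]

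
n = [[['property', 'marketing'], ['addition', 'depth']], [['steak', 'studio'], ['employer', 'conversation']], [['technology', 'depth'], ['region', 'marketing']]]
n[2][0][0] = 'technology'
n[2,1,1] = 'marketing'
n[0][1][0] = 'addition'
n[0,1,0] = 'addition'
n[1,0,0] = 'steak'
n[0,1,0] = 'addition'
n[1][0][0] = 'steak'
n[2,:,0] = ['technology', 'region']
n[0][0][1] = 'marketing'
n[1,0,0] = 'steak'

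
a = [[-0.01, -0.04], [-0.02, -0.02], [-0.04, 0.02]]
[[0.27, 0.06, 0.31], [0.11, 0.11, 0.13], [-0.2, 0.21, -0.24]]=a @ [[1.46, -5.30, 1.95], [-7.17, -0.13, -8.30]]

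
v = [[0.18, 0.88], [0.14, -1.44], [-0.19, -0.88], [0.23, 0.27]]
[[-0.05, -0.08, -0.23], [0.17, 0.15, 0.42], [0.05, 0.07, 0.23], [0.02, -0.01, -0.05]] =v@[[0.20, 0.07, 0.09], [-0.10, -0.1, -0.28]]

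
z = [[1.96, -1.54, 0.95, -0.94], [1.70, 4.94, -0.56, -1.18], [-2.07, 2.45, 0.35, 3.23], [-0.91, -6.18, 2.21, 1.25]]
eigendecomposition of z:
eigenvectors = [[-0.08, 0.36, 0.76, 0.3], [0.61, -0.04, -0.21, 0.18], [-0.14, -0.69, -0.25, 0.8], [-0.78, 0.62, 0.57, 0.48]]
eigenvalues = [6.38, -1.32, 1.37, 2.07]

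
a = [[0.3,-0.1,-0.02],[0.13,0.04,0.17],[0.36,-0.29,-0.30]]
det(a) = 0.00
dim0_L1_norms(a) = [0.79, 0.43, 0.49]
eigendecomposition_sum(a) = [[(0.31+0j), (-0.11-0j), -0.05+0.00j], [0.30+0.00j, (-0.1-0j), (-0.05+0j)], [(0.05+0j), -0.02-0.00j, -0.01+0.00j]] + [[(-0.01-0.05j), 0.05j, 0.01+0.04j],[(-0.09-0.22j), (0.07+0.21j), (0.11+0.14j)],[(0.16+0.16j), -0.14-0.15j, -0.15-0.08j]] + [[(-0.01+0.05j), -0.05j, (0.01-0.04j)], [(-0.09+0.22j), (0.07-0.21j), 0.11-0.14j], [0.16-0.16j, (-0.14+0.15j), -0.15+0.08j]]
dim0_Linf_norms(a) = [0.36, 0.29, 0.3]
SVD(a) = [[-0.46, -0.53, -0.71], [-0.00, -0.80, 0.60], [-0.89, 0.28, 0.37]] @ diag([0.6144085207325465, 0.2717105125785806, 0.013250170018869169]) @ [[-0.74, 0.49, 0.45], [-0.6, -0.22, -0.77], [-0.28, -0.84, 0.46]]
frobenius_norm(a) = 0.67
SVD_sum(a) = [[0.21, -0.14, -0.13], [0.0, -0.00, -0.0], [0.41, -0.27, -0.24]] + [[0.09, 0.03, 0.11], [0.13, 0.05, 0.17], [-0.05, -0.02, -0.06]] + [[0.0, 0.01, -0.0], [-0.0, -0.01, 0.00], [-0.00, -0.00, 0.00]]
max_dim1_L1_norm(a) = 0.95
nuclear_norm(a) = 0.90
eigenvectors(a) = [[-0.71+0.00j, (-0.15-0.04j), -0.15+0.04j], [-0.70+0.00j, (-0.72+0j), -0.72-0.00j], [-0.11+0.00j, (0.62-0.26j), 0.62+0.26j]]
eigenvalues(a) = [(0.2+0j), (-0.08+0.07j), (-0.08-0.07j)]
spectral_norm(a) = 0.61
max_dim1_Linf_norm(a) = 0.36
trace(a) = 0.04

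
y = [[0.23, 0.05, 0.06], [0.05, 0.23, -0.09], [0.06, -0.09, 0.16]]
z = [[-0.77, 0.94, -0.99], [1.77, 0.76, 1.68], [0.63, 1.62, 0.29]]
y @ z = [[-0.05, 0.35, -0.13], [0.31, 0.08, 0.31], [-0.1, 0.25, -0.16]]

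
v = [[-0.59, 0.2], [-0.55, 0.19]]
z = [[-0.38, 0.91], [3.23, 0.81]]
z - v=[[0.21,  0.71], [3.78,  0.62]]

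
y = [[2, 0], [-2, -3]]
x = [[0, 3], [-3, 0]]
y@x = [[0, 6], [9, -6]]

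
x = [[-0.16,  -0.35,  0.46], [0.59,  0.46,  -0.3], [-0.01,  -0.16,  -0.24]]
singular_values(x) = [0.96, 0.36, 0.19]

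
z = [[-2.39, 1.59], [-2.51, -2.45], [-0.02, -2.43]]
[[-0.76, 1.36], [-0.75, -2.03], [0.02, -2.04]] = z@[[0.31,-0.01], [-0.01,0.84]]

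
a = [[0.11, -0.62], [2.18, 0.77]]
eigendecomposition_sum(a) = [[(0.06+0.62j), (-0.31+0.12j)], [1.09-0.43j, 0.38+0.49j]] + [[(0.06-0.62j), -0.31-0.12j], [1.09+0.43j, 0.38-0.49j]]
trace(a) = 0.88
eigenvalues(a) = [(0.44+1.11j), (0.44-1.11j)]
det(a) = 1.44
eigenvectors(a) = [[0.13-0.45j, 0.13+0.45j], [-0.88+0.00j, -0.88-0.00j]]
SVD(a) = [[0.05, -1.00], [-1.0, -0.05]] @ diag([2.314450559037118, 0.6205792534179451]) @ [[-0.94, -0.35], [-0.35, 0.94]]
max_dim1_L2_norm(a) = 2.31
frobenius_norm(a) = 2.40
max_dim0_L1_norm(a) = 2.29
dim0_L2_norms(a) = [2.18, 0.99]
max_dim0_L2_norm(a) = 2.18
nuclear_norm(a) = 2.94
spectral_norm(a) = 2.31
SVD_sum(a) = [[-0.10,-0.04], [2.17,0.80]] + [[0.21, -0.58], [0.01, -0.03]]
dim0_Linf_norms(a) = [2.18, 0.77]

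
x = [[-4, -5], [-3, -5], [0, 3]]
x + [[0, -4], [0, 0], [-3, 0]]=[[-4, -9], [-3, -5], [-3, 3]]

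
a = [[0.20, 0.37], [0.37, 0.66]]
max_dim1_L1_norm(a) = 1.03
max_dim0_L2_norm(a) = 0.76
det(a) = -0.00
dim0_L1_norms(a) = [0.57, 1.03]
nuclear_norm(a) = 0.87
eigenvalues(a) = [-0.01, 0.87]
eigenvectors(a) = [[-0.87, -0.49], [0.49, -0.87]]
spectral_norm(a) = 0.87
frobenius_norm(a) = 0.87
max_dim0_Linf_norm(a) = 0.66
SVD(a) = [[-0.49,-0.87], [-0.87,0.49]] @ diag([0.8656604182158392, 0.005660418215839247]) @ [[-0.49, -0.87], [0.87, -0.49]]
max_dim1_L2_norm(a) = 0.76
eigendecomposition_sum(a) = [[-0.0,0.0],[0.0,-0.0]] + [[0.2, 0.37], [0.37, 0.66]]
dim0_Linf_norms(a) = [0.37, 0.66]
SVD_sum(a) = [[0.20,  0.37], [0.37,  0.66]] + [[-0.0,0.0], [0.00,-0.0]]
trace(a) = 0.86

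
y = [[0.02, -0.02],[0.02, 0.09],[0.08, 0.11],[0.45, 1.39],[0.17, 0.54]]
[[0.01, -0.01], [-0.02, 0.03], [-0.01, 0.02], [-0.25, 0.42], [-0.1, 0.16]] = y @[[0.18, -0.24], [-0.24, 0.38]]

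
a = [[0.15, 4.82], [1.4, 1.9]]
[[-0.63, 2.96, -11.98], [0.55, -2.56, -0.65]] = a @ [[0.60, -2.78, 3.04], [-0.15, 0.70, -2.58]]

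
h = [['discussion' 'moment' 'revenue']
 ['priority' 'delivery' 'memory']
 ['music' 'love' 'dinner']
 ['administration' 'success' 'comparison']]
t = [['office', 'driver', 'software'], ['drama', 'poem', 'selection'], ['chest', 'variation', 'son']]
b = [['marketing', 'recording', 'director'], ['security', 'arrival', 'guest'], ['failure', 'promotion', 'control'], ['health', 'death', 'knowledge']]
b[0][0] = 'marketing'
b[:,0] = ['marketing', 'security', 'failure', 'health']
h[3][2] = 'comparison'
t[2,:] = ['chest', 'variation', 'son']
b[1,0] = 'security'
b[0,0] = 'marketing'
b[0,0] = 'marketing'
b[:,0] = ['marketing', 'security', 'failure', 'health']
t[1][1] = 'poem'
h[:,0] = ['discussion', 'priority', 'music', 'administration']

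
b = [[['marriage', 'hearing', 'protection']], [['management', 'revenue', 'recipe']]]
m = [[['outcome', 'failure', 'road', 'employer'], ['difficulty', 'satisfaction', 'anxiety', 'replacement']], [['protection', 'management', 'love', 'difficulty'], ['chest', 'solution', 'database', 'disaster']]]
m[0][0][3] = 'employer'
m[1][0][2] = 'love'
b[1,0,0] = 'management'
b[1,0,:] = ['management', 'revenue', 'recipe']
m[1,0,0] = 'protection'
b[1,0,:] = ['management', 'revenue', 'recipe']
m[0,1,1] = 'satisfaction'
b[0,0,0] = 'marriage'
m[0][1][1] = 'satisfaction'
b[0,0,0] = 'marriage'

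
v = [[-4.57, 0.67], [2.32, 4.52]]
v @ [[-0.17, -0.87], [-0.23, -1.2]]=[[0.62, 3.17], [-1.43, -7.44]]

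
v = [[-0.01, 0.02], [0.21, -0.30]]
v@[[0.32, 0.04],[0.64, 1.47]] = [[0.01, 0.03], [-0.12, -0.43]]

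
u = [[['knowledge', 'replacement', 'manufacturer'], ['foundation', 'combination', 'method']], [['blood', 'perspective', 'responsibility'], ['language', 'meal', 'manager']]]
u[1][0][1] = 'perspective'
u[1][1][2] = 'manager'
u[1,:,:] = [['blood', 'perspective', 'responsibility'], ['language', 'meal', 'manager']]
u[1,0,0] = 'blood'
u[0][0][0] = 'knowledge'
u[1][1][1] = 'meal'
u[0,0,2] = 'manufacturer'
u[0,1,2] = 'method'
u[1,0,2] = 'responsibility'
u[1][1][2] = 'manager'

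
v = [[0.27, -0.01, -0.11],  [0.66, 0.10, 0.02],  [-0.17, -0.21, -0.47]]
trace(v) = -0.10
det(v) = -0.00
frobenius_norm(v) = 0.91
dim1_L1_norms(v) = [0.39, 0.78, 0.85]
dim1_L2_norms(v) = [0.29, 0.67, 0.54]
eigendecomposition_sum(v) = [[0.26, 0.02, -0.03], [0.69, 0.05, -0.09], [-0.23, -0.02, 0.03]] + [[0.0, -0.0, -0.00], [-0.02, 0.01, 0.0], [0.01, -0.00, -0.00]] + [[0.01, -0.03, -0.07], [-0.01, 0.04, 0.11], [0.06, -0.19, -0.50]]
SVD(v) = [[-0.30, 0.37, -0.88], [-0.86, 0.30, 0.42], [0.42, 0.88, 0.23]] @ diag([0.7597570499885652, 0.4977532866816332, 0.0033000894389090428]) @ [[-0.94, -0.23, -0.24], [0.3, -0.32, -0.90], [-0.13, 0.92, -0.37]]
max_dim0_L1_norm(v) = 1.1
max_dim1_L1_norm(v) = 0.85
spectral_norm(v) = 0.76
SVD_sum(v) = [[0.21, 0.05, 0.05], [0.61, 0.15, 0.16], [-0.3, -0.07, -0.08]] + [[0.06, -0.06, -0.17], [0.05, -0.05, -0.14], [0.13, -0.14, -0.39]] + [[0.00, -0.0, 0.0],[-0.00, 0.0, -0.0],[-0.0, 0.00, -0.0]]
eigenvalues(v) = [0.34, 0.01, -0.45]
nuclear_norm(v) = 1.26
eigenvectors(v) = [[-0.34, -0.12, 0.14], [-0.89, 0.92, -0.21], [0.30, -0.36, 0.97]]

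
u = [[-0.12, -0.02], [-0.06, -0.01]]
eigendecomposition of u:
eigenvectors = [[-0.89, 0.16],[-0.45, -0.99]]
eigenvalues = [-0.13, 0.0]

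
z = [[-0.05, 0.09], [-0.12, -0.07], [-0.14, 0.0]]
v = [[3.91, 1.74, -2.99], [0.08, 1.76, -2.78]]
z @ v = [[-0.19, 0.07, -0.10], [-0.47, -0.33, 0.55], [-0.55, -0.24, 0.42]]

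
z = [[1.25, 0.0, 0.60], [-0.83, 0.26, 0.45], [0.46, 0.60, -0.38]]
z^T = [[1.25, -0.83, 0.46], [0.0, 0.26, 0.60], [0.6, 0.45, -0.38]]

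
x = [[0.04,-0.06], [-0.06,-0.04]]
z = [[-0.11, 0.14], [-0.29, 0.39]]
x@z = [[0.01,-0.02], [0.02,-0.02]]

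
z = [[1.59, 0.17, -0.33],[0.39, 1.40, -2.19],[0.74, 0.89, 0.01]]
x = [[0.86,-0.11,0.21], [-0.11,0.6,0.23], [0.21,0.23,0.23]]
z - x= [[0.73,0.28,-0.54], [0.50,0.80,-2.42], [0.53,0.66,-0.22]]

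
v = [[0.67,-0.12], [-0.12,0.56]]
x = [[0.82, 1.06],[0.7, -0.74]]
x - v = [[0.15, 1.18], [0.82, -1.3]]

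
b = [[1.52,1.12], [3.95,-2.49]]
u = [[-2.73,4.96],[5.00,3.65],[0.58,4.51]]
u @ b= [[15.44, -15.41], [22.02, -3.49], [18.7, -10.58]]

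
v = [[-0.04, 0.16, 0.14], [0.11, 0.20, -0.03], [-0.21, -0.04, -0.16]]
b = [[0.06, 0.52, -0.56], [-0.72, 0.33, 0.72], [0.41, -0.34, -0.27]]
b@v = [[0.17,0.14,0.08], [-0.09,-0.08,-0.23], [0.00,0.01,0.11]]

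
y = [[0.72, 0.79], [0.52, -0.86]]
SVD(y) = [[-0.78, 0.63], [0.63, 0.78]] @ diag([1.178287850846145, 0.8741497243312342]) @ [[-0.20, -0.98], [0.98, -0.20]]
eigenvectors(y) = [[0.96, -0.40], [0.28, 0.92]]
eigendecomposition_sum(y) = [[0.84, 0.37],[0.24, 0.11]] + [[-0.12, 0.42], [0.28, -0.97]]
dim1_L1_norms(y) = [1.51, 1.38]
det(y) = -1.03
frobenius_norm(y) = 1.47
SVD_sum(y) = [[0.18,0.9], [-0.15,-0.72]] + [[0.54, -0.11], [0.67, -0.14]]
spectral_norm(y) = 1.18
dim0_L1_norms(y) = [1.24, 1.65]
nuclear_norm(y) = 2.05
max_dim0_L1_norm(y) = 1.65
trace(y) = -0.14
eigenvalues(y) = [0.95, -1.09]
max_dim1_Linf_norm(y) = 0.86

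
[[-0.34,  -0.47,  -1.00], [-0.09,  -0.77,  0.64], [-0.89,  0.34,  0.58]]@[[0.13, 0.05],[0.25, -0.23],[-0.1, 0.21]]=[[-0.06,-0.12], [-0.27,0.31], [-0.09,-0.00]]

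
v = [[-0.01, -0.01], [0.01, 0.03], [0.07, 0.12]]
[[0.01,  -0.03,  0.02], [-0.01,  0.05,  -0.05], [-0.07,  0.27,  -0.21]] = v @[[-1.02, 1.72, -1.01],[0.02, 1.25, -1.2]]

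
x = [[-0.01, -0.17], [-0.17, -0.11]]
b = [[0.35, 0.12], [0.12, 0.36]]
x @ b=[[-0.02, -0.06], [-0.07, -0.06]]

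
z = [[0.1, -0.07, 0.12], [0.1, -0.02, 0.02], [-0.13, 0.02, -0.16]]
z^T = [[0.10, 0.10, -0.13], [-0.07, -0.02, 0.02], [0.12, 0.02, -0.16]]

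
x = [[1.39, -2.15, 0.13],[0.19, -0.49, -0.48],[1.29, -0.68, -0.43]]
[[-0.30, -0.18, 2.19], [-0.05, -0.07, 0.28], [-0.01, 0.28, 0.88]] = x @ [[0.07,0.37,0.40], [0.18,0.32,-0.74], [-0.05,-0.04,0.32]]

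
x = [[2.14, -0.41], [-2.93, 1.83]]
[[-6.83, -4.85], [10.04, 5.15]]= x @[[-3.09, -2.49], [0.54, -1.17]]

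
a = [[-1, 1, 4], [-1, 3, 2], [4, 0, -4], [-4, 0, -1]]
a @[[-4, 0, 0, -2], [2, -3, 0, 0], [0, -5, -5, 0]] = [[6, -23, -20, 2], [10, -19, -10, 2], [-16, 20, 20, -8], [16, 5, 5, 8]]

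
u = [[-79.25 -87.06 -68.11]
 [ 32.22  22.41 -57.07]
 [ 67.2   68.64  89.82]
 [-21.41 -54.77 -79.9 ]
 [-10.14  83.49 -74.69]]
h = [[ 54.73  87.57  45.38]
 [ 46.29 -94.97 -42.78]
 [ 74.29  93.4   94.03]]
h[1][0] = 46.29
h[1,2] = -42.78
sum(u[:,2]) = -189.95000000000002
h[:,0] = [54.73, 46.29, 74.29]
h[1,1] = -94.97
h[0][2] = 45.38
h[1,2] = -42.78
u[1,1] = 22.41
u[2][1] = 68.64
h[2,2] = 94.03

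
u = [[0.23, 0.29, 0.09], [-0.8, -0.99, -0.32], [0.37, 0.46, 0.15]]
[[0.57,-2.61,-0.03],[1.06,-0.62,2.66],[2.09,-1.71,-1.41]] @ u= [[2.21, 2.74, 0.88],[1.72, 2.14, 0.69],[1.33, 1.65, 0.52]]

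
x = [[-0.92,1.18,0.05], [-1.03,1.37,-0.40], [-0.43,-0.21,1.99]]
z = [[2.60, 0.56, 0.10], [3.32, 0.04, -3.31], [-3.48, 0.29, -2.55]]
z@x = [[-3.01, 3.81, 0.1], [-1.67, 4.67, -6.44], [4.00, -3.17, -5.36]]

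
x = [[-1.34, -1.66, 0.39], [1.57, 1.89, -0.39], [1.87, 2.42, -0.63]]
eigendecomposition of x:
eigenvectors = [[0.46, -0.59, -0.49], [-0.59, 0.59, 0.49], [-0.66, 0.56, 0.72]]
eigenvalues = [0.23, -0.05, -0.26]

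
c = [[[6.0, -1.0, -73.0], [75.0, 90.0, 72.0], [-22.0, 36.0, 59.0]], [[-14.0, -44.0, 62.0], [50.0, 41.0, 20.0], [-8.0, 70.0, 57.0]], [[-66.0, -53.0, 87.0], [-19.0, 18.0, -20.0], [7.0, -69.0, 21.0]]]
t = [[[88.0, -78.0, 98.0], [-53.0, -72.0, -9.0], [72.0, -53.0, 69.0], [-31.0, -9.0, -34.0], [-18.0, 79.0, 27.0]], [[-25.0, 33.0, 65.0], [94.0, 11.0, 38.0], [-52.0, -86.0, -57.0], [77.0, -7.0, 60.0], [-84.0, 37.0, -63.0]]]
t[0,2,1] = -53.0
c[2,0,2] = 87.0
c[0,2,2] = 59.0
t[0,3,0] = -31.0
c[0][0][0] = 6.0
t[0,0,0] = 88.0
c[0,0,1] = -1.0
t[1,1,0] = 94.0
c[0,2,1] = 36.0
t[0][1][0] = -53.0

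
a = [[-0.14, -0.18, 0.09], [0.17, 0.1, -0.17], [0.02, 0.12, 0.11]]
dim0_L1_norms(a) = [0.33, 0.4, 0.37]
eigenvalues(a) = [(0.01+0.17j), (0.01-0.17j), (0.04+0j)]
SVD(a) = [[-0.69,-0.27,0.67], [0.72,-0.36,0.59], [0.08,0.89,0.44]] @ diag([0.34897025053969727, 0.1806491485033519, 0.01963795771649408]) @ [[0.63, 0.59, -0.5], [-0.03, 0.67, 0.75], [0.77, -0.46, 0.44]]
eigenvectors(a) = [[(0.5-0.36j), 0.50+0.36j, 0.71+0.00j],[(-0.69+0j), (-0.69-0j), -0.43+0.00j],[(0.15+0.34j), 0.15-0.34j, 0.56+0.00j]]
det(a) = 0.00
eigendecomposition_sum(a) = [[(-0.09+0.02j), -0.11-0.06j, 0.03-0.07j], [0.10+0.04j, (0.06+0.12j), -0.07+0.05j], [-0.00-0.05j, 0.05-0.06j, 0.04+0.03j]] + [[-0.09-0.02j,-0.11+0.06j,(0.03+0.07j)], [(0.1-0.04j),(0.06-0.12j),-0.07-0.05j], [-0.00+0.05j,(0.05+0.06j),(0.04-0.03j)]] + [[0.03-0.00j, 0.03+0.00j, (0.04+0j)], [-0.02+0.00j, (-0.02-0j), -0.02-0.00j], [(0.03-0j), 0.03+0.00j, 0.03+0.00j]]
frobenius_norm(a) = 0.39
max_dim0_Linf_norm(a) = 0.18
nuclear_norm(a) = 0.55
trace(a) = 0.07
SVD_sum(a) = [[-0.15, -0.14, 0.12], [0.16, 0.15, -0.13], [0.02, 0.02, -0.01]] + [[0.0, -0.03, -0.04],[0.00, -0.04, -0.05],[-0.00, 0.11, 0.12]] + [[0.01, -0.01, 0.01],[0.01, -0.01, 0.01],[0.01, -0.0, 0.00]]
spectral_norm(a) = 0.35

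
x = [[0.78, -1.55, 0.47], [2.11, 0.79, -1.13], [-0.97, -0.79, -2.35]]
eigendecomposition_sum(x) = [[0.39+1.00j, -0.77+0.36j, (0.25-0.13j)], [1.10-0.56j, (0.5+0.84j), (-0.18-0.27j)], [-0.35+0.05j, -0.06-0.28j, (0.02+0.09j)]] + [[(0.39-1j), (-0.77-0.36j), 0.25+0.13j], [1.10+0.56j, (0.5-0.84j), -0.18+0.27j], [(-0.35-0.05j), -0.06+0.28j, 0.02-0.09j]] + [[(-0-0j), (-0.01-0j), -0.02-0.00j], [-0.09-0.00j, -0.22-0.00j, -0.78-0.00j], [-0.26-0.00j, -0.68-0.00j, (-2.39-0j)]]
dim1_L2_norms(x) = [1.8, 2.52, 2.66]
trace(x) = -0.78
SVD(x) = [[-0.16, -0.03, -0.99], [0.00, 1.0, -0.03], [0.99, -0.01, -0.16]] @ diag([2.6813978119158683, 2.5212893047155176, 1.7679383519172656]) @ [[-0.4, -0.2, -0.89], [0.83, 0.34, -0.45], [-0.39, 0.92, -0.03]]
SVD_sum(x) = [[0.17, 0.08, 0.38], [-0.0, -0.00, -0.01], [-1.06, -0.52, -2.37]] + [[-0.07, -0.03, 0.04], [2.09, 0.85, -1.13], [-0.02, -0.01, 0.01]] + [[0.68, -1.61, 0.05],[0.02, -0.06, 0.0],[0.11, -0.26, 0.01]]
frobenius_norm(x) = 4.08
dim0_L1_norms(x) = [3.86, 3.13, 3.95]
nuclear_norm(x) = 6.97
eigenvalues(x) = [(0.92+1.93j), (0.92-1.93j), (-2.62+0j)]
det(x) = -11.95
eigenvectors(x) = [[(-0.06+0.64j), (-0.06-0.64j), 0.01+0.00j], [0.74+0.00j, (0.74-0j), 0.31+0.00j], [-0.20-0.07j, -0.20+0.07j, (0.95+0j)]]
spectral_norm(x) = 2.68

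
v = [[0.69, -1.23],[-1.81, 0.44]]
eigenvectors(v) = [[0.67, 0.60], [-0.74, 0.80]]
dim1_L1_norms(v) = [1.92, 2.25]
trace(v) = 1.13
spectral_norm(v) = 2.16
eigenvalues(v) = [2.06, -0.93]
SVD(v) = [[-0.56, 0.83], [0.83, 0.56]] @ diag([2.160209877178416, 0.8900524066260439]) @ [[-0.87, 0.49], [-0.49, -0.87]]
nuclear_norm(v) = 3.05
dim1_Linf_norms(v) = [1.23, 1.81]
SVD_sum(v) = [[1.05, -0.58], [-1.57, 0.87]] + [[-0.36, -0.65], [-0.24, -0.43]]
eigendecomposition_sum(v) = [[1.12, -0.85], [-1.25, 0.95]] + [[-0.43, -0.38], [-0.56, -0.51]]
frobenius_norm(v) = 2.34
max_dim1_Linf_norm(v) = 1.81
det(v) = -1.92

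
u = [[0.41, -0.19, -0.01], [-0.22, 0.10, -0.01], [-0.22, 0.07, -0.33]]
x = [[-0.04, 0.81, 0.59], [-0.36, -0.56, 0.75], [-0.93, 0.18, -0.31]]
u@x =[[0.06, 0.44, 0.10], [-0.02, -0.24, -0.05], [0.29, -0.28, 0.03]]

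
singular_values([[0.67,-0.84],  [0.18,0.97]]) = [1.33, 0.6]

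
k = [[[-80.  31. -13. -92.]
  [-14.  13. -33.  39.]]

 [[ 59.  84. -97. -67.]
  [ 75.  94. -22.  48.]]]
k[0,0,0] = -80.0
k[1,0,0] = 59.0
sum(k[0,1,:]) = 5.0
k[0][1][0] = -14.0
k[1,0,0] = 59.0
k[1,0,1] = 84.0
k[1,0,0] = 59.0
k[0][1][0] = -14.0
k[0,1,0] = -14.0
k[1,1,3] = 48.0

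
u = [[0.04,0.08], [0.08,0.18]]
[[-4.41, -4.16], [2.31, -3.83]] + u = [[-4.37, -4.08], [2.39, -3.65]]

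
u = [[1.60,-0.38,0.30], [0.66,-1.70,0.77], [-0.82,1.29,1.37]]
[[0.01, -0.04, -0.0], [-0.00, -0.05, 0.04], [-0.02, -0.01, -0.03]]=u@[[0.01, -0.02, -0.01], [-0.00, 0.01, -0.03], [-0.01, -0.03, -0.00]]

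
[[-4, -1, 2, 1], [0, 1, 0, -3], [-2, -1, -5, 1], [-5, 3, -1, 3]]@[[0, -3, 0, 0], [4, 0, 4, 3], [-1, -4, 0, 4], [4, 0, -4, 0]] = [[-2, 4, -8, 5], [-8, 0, 16, 3], [5, 26, -8, -23], [25, 19, 0, 5]]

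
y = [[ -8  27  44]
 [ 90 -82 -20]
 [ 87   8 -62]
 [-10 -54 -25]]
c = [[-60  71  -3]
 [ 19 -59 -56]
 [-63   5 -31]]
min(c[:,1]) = -59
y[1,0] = 90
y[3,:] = [-10, -54, -25]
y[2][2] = -62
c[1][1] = -59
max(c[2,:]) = 5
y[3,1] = -54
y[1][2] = -20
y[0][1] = 27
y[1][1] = -82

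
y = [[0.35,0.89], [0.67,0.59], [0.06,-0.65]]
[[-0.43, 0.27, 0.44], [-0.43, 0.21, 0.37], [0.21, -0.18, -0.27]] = y@[[-0.33, 0.06, 0.17], [-0.35, 0.28, 0.43]]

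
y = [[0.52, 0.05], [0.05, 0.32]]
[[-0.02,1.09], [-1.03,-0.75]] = y @ [[0.28, 2.35], [-3.26, -2.7]]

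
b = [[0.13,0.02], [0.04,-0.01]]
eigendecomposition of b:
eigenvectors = [[0.96, -0.14], [0.27, 0.99]]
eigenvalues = [0.14, -0.02]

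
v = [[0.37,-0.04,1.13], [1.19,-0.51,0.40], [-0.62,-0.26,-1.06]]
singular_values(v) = [1.96, 0.95, 0.27]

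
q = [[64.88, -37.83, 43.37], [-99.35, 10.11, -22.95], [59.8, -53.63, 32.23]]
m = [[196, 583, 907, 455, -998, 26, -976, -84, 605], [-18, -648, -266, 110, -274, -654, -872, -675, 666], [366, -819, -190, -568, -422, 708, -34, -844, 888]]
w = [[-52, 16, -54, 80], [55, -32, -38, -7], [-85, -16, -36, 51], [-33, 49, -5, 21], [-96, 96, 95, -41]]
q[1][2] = -22.95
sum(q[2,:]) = 38.39999999999999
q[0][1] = -37.83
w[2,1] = -16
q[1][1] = 10.11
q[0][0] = 64.88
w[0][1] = 16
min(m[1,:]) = -872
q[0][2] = 43.37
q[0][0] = 64.88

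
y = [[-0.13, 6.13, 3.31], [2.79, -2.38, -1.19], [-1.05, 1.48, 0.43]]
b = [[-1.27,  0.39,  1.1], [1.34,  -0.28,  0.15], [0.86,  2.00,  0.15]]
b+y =[[-1.4, 6.52, 4.41], [4.13, -2.66, -1.04], [-0.19, 3.48, 0.58]]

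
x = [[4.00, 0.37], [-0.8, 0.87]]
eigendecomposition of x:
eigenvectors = [[0.97, -0.12],[-0.26, 0.99]]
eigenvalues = [3.9, 0.97]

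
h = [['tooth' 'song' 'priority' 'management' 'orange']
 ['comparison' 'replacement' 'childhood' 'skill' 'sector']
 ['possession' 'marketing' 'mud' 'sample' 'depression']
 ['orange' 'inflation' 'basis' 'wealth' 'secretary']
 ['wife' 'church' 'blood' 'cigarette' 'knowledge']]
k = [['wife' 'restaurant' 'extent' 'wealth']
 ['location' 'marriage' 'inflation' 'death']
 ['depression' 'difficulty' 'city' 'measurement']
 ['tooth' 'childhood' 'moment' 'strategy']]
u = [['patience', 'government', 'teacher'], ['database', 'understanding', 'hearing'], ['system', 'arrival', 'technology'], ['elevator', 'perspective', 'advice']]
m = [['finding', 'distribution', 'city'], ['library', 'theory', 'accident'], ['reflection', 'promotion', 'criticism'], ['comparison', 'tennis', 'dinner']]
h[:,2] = ['priority', 'childhood', 'mud', 'basis', 'blood']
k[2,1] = 'difficulty'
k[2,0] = 'depression'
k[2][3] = 'measurement'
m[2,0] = 'reflection'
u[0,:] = ['patience', 'government', 'teacher']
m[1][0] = 'library'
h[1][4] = 'sector'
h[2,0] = 'possession'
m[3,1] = 'tennis'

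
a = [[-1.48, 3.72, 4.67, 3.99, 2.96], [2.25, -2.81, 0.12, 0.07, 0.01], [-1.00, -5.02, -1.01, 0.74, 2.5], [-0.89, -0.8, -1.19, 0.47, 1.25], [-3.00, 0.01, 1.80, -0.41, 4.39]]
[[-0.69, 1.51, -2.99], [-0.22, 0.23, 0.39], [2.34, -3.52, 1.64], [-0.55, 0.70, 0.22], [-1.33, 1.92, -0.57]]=a @ [[-1.46, 2.07, -0.38], [-1.05, 1.52, -0.45], [0.80, -1.08, -0.05], [0.5, -0.66, -0.13], [-1.58, 2.23, -0.38]]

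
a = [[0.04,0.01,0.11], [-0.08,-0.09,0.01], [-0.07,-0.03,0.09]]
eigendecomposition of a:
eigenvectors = [[0.18+0.00j, 0.76+0.00j, (0.76-0j)], [(-0.98+0j), -0.30+0.19j, -0.30-0.19j], [(-0.1+0j), 0.15+0.52j, (0.15-0.52j)]]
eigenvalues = [(-0.07+0j), (0.06+0.08j), (0.06-0.08j)]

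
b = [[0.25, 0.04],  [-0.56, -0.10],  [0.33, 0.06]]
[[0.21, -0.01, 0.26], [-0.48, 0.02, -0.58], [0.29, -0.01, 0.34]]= b @ [[0.77, 0.01, 1.06], [0.52, -0.26, -0.09]]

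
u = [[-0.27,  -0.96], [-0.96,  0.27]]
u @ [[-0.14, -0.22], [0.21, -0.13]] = [[-0.16, 0.18], [0.19, 0.18]]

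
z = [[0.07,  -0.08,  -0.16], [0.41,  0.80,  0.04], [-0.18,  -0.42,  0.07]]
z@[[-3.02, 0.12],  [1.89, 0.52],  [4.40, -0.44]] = [[-1.07,0.04], [0.45,0.45], [0.06,-0.27]]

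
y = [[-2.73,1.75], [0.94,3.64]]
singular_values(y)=[4.07, 2.85]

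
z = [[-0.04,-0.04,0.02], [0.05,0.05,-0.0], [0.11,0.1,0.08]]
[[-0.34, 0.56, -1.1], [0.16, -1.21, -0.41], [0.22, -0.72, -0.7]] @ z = [[-0.08, -0.07, -0.09],[-0.11, -0.11, -0.03],[-0.12, -0.11, -0.05]]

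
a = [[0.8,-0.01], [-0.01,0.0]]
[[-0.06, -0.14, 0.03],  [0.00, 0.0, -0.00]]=a@[[-0.07, -0.17, 0.04], [0.07, -0.03, -0.12]]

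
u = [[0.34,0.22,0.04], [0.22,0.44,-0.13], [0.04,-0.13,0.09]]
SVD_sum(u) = [[0.22, 0.29, -0.05],[0.29, 0.40, -0.07],[-0.05, -0.07, 0.01]] + [[0.12, -0.07, 0.1], [-0.07, 0.04, -0.06], [0.10, -0.06, 0.07]] + [[0.0, -0.00, -0.0], [-0.00, 0.0, 0.0], [-0.0, 0.00, 0.00]]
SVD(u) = [[-0.59, 0.71, -0.38], [-0.79, -0.42, 0.43], [0.15, 0.56, 0.82]] @ diag([0.6271327321049696, 0.24041321500064808, 0.0024540528943822076]) @ [[-0.59, -0.79, 0.15], [0.71, -0.42, 0.56], [-0.38, 0.43, 0.82]]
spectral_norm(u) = 0.63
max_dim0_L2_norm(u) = 0.51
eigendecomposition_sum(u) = [[0.22, 0.29, -0.05], [0.29, 0.40, -0.07], [-0.05, -0.07, 0.01]] + [[0.12, -0.07, 0.1], [-0.07, 0.04, -0.06], [0.10, -0.06, 0.07]] + [[0.00, -0.0, -0.0], [-0.0, 0.0, 0.0], [-0.0, 0.0, 0.00]]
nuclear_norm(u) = 0.87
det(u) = 0.00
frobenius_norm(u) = 0.67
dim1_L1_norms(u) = [0.6, 0.79, 0.26]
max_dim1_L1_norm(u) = 0.79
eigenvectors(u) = [[-0.59,  -0.71,  -0.38], [-0.79,  0.42,  0.43], [0.15,  -0.56,  0.82]]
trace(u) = 0.87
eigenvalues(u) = [0.63, 0.24, 0.0]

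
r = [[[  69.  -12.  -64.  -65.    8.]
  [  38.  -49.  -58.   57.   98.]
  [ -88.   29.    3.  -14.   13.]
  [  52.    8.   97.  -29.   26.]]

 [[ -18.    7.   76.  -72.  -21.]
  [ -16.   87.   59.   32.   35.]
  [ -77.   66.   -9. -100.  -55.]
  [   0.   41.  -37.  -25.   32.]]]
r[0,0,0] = 69.0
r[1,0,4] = -21.0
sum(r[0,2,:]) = -57.0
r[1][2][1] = 66.0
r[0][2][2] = 3.0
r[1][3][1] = 41.0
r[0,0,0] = 69.0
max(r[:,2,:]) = 66.0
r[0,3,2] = 97.0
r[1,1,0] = -16.0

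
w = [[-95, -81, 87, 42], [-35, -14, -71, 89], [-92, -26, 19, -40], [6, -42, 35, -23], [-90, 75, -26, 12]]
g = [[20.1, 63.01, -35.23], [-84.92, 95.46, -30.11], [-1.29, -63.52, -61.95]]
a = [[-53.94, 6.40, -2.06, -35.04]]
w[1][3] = 89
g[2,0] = -1.29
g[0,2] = -35.23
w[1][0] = -35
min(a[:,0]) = -53.94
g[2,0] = -1.29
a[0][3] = -35.04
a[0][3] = -35.04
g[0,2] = -35.23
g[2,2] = -61.95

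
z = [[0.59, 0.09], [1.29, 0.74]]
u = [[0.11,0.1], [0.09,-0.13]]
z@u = [[0.07, 0.05], [0.21, 0.03]]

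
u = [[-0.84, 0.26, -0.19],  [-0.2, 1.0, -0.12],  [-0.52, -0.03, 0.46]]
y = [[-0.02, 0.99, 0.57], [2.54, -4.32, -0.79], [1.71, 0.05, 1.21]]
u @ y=[[0.35, -1.96, -0.91], [2.34, -4.52, -1.05], [0.72, -0.36, 0.28]]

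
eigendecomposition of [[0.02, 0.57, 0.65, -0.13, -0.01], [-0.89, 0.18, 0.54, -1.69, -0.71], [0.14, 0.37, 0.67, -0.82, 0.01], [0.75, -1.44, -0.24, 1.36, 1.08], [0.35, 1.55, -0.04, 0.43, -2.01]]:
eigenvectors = [[-0.02+0.00j,-0.34+0.00j,0.56+0.00j,-0.57+0.00j,(-0.57-0j)],  [0.13+0.00j,-0.48+0.00j,(0.24+0j),(0.48-0.19j),(0.48+0.19j)],  [-0.10+0.00j,(-0.53+0j),(0.74+0j),0.15+0.08j,0.15-0.08j],  [-0.26+0.00j,(0.6+0j),-0.25+0.00j,(0.35+0.01j),(0.35-0.01j)],  [0.95+0.00j,(-0.14+0j),(0.13+0j),0.45-0.23j,0.45+0.23j]]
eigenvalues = [(-1.91+0j), (2.03+0j), (1.18+0j), (-0.54+0.1j), (-0.54-0.1j)]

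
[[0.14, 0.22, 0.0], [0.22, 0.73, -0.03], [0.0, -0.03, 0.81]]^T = [[0.14,0.22,0.00], [0.22,0.73,-0.03], [0.0,-0.03,0.81]]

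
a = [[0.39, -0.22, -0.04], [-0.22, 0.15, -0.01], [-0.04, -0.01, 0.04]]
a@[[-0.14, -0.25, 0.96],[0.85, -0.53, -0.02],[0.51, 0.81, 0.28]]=[[-0.26, -0.01, 0.37], [0.15, -0.03, -0.22], [0.02, 0.05, -0.03]]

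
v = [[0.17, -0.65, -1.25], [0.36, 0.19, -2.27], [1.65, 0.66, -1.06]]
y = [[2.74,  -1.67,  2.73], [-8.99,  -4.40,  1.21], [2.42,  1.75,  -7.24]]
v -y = [[-2.57, 1.02, -3.98], [9.35, 4.59, -3.48], [-0.77, -1.09, 6.18]]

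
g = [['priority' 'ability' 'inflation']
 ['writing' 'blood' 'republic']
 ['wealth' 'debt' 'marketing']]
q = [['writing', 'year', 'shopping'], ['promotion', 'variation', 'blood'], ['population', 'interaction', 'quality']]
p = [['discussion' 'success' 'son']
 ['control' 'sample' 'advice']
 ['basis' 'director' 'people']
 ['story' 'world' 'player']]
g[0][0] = 'priority'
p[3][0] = 'story'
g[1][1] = 'blood'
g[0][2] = 'inflation'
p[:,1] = ['success', 'sample', 'director', 'world']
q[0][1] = 'year'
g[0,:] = ['priority', 'ability', 'inflation']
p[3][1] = 'world'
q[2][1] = 'interaction'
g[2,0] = 'wealth'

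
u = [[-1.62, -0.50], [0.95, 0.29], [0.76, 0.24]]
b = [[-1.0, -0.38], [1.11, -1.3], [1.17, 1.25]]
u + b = [[-2.62, -0.88], [2.06, -1.01], [1.93, 1.49]]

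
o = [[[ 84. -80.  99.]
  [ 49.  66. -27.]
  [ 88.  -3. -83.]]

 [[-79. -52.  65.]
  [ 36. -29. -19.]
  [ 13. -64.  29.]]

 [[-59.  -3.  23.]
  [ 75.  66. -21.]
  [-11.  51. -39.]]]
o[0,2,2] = -83.0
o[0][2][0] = 88.0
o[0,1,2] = -27.0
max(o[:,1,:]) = 75.0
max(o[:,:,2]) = 99.0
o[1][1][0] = 36.0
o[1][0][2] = 65.0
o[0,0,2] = 99.0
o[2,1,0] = 75.0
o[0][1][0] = 49.0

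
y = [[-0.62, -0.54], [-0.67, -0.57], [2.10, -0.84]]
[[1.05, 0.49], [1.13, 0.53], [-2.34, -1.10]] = y @ [[-1.30, -0.61], [-0.46, -0.21]]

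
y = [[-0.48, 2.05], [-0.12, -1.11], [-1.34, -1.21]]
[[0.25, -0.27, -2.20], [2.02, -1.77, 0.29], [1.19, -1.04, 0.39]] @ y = [[2.86,3.47], [-1.15,5.75], [-0.97,3.12]]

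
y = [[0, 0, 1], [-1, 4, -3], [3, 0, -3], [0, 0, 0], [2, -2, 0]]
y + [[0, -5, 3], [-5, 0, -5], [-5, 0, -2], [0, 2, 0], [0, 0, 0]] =[[0, -5, 4], [-6, 4, -8], [-2, 0, -5], [0, 2, 0], [2, -2, 0]]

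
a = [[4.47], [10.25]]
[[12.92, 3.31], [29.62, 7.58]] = a@[[2.89, 0.74]]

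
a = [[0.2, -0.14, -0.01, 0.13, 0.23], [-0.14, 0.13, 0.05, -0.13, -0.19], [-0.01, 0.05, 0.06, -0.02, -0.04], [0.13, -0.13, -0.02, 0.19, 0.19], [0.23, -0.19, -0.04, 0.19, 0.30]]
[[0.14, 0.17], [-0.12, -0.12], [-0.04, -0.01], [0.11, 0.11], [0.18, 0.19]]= a @ [[0.49, 0.85], [0.02, -0.27], [-0.45, 0.16], [0.06, 0.01], [0.14, -0.17]]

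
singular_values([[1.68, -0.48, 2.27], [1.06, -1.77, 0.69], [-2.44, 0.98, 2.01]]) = [3.59, 3.11, 1.14]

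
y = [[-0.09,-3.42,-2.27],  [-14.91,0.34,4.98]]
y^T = [[-0.09, -14.91], [-3.42, 0.34], [-2.27, 4.98]]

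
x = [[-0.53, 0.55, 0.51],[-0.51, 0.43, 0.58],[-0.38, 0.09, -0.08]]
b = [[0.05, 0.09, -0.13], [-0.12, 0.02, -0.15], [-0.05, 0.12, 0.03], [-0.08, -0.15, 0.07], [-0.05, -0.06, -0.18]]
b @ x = [[-0.02, 0.05, 0.09], [0.11, -0.07, -0.04], [-0.05, 0.03, 0.04], [0.09, -0.10, -0.13], [0.13, -0.07, -0.05]]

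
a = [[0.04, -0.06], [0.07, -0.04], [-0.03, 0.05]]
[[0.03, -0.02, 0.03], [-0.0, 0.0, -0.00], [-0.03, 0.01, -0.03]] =a@[[-0.48,0.28,-0.56],[-0.79,0.46,-0.93]]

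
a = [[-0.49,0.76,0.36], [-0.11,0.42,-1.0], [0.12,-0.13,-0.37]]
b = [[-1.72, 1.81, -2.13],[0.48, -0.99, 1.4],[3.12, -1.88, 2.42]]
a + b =[[-2.21, 2.57, -1.77], [0.37, -0.57, 0.4], [3.24, -2.01, 2.05]]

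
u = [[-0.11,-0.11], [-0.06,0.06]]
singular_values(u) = [0.16, 0.08]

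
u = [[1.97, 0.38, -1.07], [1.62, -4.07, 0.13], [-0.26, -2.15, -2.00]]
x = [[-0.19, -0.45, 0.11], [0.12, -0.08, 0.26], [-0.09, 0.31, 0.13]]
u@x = [[-0.23, -1.25, 0.18], [-0.81, -0.36, -0.86], [-0.03, -0.33, -0.85]]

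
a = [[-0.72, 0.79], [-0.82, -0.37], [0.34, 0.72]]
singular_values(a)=[1.15, 1.13]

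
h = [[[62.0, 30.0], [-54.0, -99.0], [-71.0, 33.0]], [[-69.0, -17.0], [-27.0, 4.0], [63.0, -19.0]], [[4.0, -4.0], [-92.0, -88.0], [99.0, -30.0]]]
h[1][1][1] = 4.0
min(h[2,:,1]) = -88.0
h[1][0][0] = -69.0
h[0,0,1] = 30.0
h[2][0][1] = -4.0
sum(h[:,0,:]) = 6.0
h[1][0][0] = -69.0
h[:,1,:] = [[-54.0, -99.0], [-27.0, 4.0], [-92.0, -88.0]]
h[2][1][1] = -88.0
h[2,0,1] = -4.0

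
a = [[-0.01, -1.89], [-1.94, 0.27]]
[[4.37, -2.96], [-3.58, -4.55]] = a@[[1.52,2.56], [-2.32,1.55]]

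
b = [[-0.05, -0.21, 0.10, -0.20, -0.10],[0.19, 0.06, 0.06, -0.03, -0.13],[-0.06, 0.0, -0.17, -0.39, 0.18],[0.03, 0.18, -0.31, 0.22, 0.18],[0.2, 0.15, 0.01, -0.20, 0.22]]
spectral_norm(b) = 0.56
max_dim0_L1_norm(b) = 1.04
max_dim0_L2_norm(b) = 0.53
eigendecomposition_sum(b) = [[-0.00+0.00j, -0.00+0.00j, (-0.01-0j), (-0-0j), 0j], [(0.01-0j), -0j, 0.02+0.00j, (0.01+0j), -0.01-0.00j], [-0.11+0.00j, -0.02+0.00j, (-0.27-0j), -0.18-0.00j, 0.12+0.00j], [(-0.05+0j), -0.01+0.00j, (-0.14-0j), (-0.09-0j), 0.06+0.00j], [-0.02+0.00j, (-0+0j), (-0.05-0j), (-0.03-0j), 0.02+0.00j]] + [[-0.03+0.11j, -0.09+0.05j, (0.04-0.01j), -0.07+0.01j, (-0.06-0.01j)], [(0.13+0.09j), (0.02+0.14j), (0.01-0.06j), -0.02+0.10j, -0.04+0.08j], [(0.07-0.04j), (0.07+0.02j), -0.02-0.02j, 0.04+0.03j, 0.03+0.04j], [-0.01-0.10j, (0.06-0.06j), -0.03+0.02j, 0.05-0.03j, 0.05-0.01j], [(0.15-0.13j), (0.17+0.02j), (-0.06-0.03j), (0.11+0.04j), 0.08+0.07j]] + [[(-0.03-0.11j), (-0.09-0.05j), 0.04+0.01j, -0.07-0.01j, -0.06+0.01j], [0.13-0.09j, (0.02-0.14j), 0.01+0.06j, -0.02-0.10j, -0.04-0.08j], [0.07+0.04j, 0.07-0.02j, (-0.02+0.02j), 0.04-0.03j, 0.03-0.04j], [(-0.01+0.1j), (0.06+0.06j), -0.03-0.02j, 0.05+0.03j, 0.05+0.01j], [0.15+0.13j, (0.17-0.02j), -0.06+0.03j, (0.11-0.04j), (0.08-0.07j)]] + [[(-0.04+0j), -0.04+0.00j, (0.05+0j), -0.10-0.00j, (-0-0j)], [0.03-0.00j, 0.03-0.00j, (-0.03-0j), (0.07+0j), 0.00+0.00j], [-0.11+0.00j, (-0.12+0j), 0.15+0.00j, (-0.31-0j), -0.00-0.00j], [(0.07-0j), 0.07-0.00j, -0.10-0.00j, 0.19+0.00j, 0.00+0.00j], [-0.17+0.00j, (-0.18+0j), (0.23+0j), (-0.47-0j), (-0.01-0j)]] + [[0.05-0.00j, 0.00-0.00j, -0.02+0.00j, 0.04-0.00j, 0.02-0.00j],[-0.10+0.00j, (-0+0j), (0.05-0j), -0.08+0.00j, (-0.05+0j)],[(0.01-0j), 0.00-0.00j, -0.01+0.00j, (0.01-0j), 0.01-0.00j],[(0.03-0j), -0j, (-0.01+0j), (0.02-0j), 0.01-0.00j],[(0.1-0j), 0.00-0.00j, (-0.05+0j), 0.08-0.00j, 0.05-0.00j]]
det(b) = -0.00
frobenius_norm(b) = 0.86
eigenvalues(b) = [(-0.34+0j), (0.1+0.27j), (0.1-0.27j), (0.33+0j), (0.1+0j)]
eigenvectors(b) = [[(-0.02+0j), (-0.31+0.21j), (-0.31-0.21j), (0.16+0j), 0.30+0.00j], [0.06+0.00j, 0.12+0.51j, (0.12-0.51j), -0.11+0.00j, (-0.66+0j)], [-0.88+0.00j, 0.27+0.05j, 0.27-0.05j, (0.51+0j), (0.09+0j)], [-0.45+0.00j, (0.19-0.25j), 0.19+0.25j, (-0.32+0j), 0.19+0.00j], [-0.15+0.00j, 0.64+0.00j, 0.64-0.00j, 0.78+0.00j, 0.65+0.00j]]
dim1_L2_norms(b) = [0.33, 0.25, 0.47, 0.46, 0.39]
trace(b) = 0.28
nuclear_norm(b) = 1.65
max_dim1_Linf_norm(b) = 0.39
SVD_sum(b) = [[-0.04,-0.15,0.15,-0.2,-0.11], [-0.0,-0.02,0.02,-0.03,-0.01], [-0.01,-0.05,0.06,-0.07,-0.04], [0.05,0.21,-0.21,0.28,0.15], [0.0,0.02,-0.02,0.02,0.01]] + [[0.00, 0.0, -0.00, -0.0, 0.0], [-0.00, -0.01, 0.01, 0.03, -0.02], [0.05, 0.09, -0.14, -0.31, 0.24], [0.01, 0.02, -0.03, -0.06, 0.05], [0.03, 0.06, -0.11, -0.23, 0.18]] + [[-0.05, -0.02, -0.03, 0.00, 0.0], [0.17, 0.08, 0.10, -0.01, -0.02], [-0.10, -0.05, -0.05, 0.01, 0.01], [-0.06, -0.03, -0.03, 0.00, 0.01], [0.17, 0.08, 0.10, -0.01, -0.02]] + [[0.01, 0.0, -0.02, -0.01, -0.02], [0.03, 0.0, -0.07, -0.02, -0.07], [0.01, 0.00, -0.03, -0.01, -0.03], [0.01, 0.0, -0.03, -0.01, -0.03], [-0.02, -0.00, 0.04, 0.01, 0.04]] + [[0.02,-0.04,-0.01,0.01,0.02], [-0.00,0.00,0.00,-0.00,-0.00], [-0.01,0.01,0.0,-0.0,-0.01], [0.01,-0.02,-0.0,0.01,0.01], [0.01,-0.01,-0.0,0.00,0.01]]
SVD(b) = [[-0.57, -0.01, 0.18, -0.19, -0.78], [-0.07, 0.07, -0.63, -0.76, 0.09], [-0.21, -0.79, 0.36, -0.32, 0.31], [0.79, -0.16, 0.21, -0.32, -0.45], [0.06, -0.58, -0.63, 0.43, -0.28]] @ diag([0.5573733924828945, 0.5443163525552309, 0.3385827435485356, 0.1430908650051435, 0.06197854319283174]) @ [[0.11, 0.48, -0.49, 0.64, 0.33], [-0.11, -0.2, 0.34, 0.72, -0.57], [-0.8, -0.39, -0.45, 0.05, 0.08], [-0.28, -0.00, 0.65, 0.19, 0.68], [-0.51, 0.76, 0.16, -0.19, -0.32]]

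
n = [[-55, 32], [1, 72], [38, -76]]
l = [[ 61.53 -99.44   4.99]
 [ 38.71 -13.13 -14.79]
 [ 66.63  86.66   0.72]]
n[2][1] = -76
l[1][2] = -14.79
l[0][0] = 61.53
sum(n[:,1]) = 28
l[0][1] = -99.44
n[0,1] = 32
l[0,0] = 61.53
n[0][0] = -55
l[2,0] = 66.63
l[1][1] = -13.13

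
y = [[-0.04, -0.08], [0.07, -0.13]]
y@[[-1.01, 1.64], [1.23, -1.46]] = [[-0.06, 0.05],[-0.23, 0.3]]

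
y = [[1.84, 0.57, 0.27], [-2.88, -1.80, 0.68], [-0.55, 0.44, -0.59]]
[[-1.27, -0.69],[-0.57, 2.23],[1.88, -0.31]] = y@[[-1.06,-0.57],[1.65,0.10],[-0.96,1.13]]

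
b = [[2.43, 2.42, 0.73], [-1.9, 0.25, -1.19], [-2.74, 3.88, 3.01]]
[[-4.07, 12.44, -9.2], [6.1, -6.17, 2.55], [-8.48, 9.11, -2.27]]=b @[[-0.77, 2.22, -1.8], [0.25, 2.27, -2.08], [-3.84, 2.12, 0.29]]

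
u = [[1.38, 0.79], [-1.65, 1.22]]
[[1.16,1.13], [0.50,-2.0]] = u @ [[0.34, 0.99],[0.87, -0.3]]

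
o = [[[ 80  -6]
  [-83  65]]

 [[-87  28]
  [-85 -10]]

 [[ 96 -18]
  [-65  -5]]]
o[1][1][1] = -10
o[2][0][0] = 96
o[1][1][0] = -85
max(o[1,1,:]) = -10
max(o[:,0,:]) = 96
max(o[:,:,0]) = 96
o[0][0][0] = 80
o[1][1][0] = -85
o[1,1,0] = -85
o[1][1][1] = -10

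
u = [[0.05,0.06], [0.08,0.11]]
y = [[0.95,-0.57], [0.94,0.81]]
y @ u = [[0.00, -0.01], [0.11, 0.15]]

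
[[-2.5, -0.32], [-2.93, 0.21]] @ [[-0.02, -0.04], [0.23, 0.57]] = [[-0.02, -0.08], [0.11, 0.24]]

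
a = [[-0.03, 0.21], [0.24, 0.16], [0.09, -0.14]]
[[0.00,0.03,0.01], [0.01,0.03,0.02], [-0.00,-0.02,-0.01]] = a@ [[0.01, 0.04, 0.02], [0.02, 0.14, 0.07]]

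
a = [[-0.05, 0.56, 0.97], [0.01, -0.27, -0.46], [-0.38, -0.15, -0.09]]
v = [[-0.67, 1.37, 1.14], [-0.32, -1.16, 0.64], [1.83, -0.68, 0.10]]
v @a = [[-0.39, -0.92, -1.38], [-0.24, 0.04, 0.17], [-0.14, 1.19, 2.08]]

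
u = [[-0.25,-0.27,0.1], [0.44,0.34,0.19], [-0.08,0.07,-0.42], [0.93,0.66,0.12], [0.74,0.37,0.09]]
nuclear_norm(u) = 2.17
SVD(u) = [[-0.22,0.35,0.35], [0.37,0.22,-0.5], [-0.05,-0.91,0.04], [0.73,-0.08,-0.19], [0.53,0.02,0.77]] @ diag([1.5647728041128928, 0.46835757249838933, 0.13426561656690256]) @ [[0.83, 0.55, 0.13], [0.04, -0.28, 0.96], [0.56, -0.79, -0.25]]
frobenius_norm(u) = 1.64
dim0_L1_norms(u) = [2.44, 1.71, 0.92]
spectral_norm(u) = 1.56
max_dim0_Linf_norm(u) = 0.93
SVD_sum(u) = [[-0.28, -0.19, -0.04],[0.47, 0.32, 0.08],[-0.07, -0.05, -0.01],[0.95, 0.63, 0.15],[0.68, 0.45, 0.11]] + [[0.01,-0.05,0.16], [0.0,-0.03,0.10], [-0.01,0.12,-0.41], [-0.00,0.01,-0.04], [0.00,-0.0,0.01]] + [[0.03, -0.04, -0.01], [-0.04, 0.05, 0.02], [0.00, -0.00, -0.00], [-0.01, 0.02, 0.01], [0.06, -0.08, -0.03]]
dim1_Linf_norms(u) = [0.27, 0.44, 0.42, 0.93, 0.74]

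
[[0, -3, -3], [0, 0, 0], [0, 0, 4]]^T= [[0, 0, 0], [-3, 0, 0], [-3, 0, 4]]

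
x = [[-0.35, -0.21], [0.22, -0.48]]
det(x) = 0.21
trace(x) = -0.83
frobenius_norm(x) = 0.67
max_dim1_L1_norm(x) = 0.7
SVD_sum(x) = [[0.03, -0.10], [0.14, -0.50]] + [[-0.38,-0.11], [0.08,0.02]]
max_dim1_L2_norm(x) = 0.53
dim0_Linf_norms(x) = [0.35, 0.48]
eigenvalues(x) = [(-0.41+0.2j), (-0.41-0.2j)]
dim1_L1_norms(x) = [0.56, 0.7]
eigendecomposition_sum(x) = [[(-0.17+0.17j),(-0.1-0.21j)], [0.11+0.22j,(-0.24+0.04j)]] + [[(-0.17-0.17j), (-0.1+0.21j)], [(0.11-0.22j), -0.24-0.04j]]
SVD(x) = [[0.2, 0.98], [0.98, -0.2]] @ diag([0.5325783738740982, 0.40219432577004516]) @ [[0.27, -0.96], [-0.96, -0.27]]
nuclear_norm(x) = 0.93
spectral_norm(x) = 0.53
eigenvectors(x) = [[(0.21+0.67j),(0.21-0.67j)], [0.72+0.00j,(0.72-0j)]]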